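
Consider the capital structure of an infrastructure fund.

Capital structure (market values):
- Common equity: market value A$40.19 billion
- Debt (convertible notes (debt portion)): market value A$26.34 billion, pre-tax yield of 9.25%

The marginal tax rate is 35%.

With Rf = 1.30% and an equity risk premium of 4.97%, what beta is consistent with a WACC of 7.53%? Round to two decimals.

Total capital V = 40.19 + 26.34 = 66.53.
Equity weight = 40.19/66.53 = 0.6041.
Convertible notes (debt portion) weight = 26.34/66.53 = 0.3959.
Debt contribution = 0.3959 × 9.25% × (1 − 35%) = 2.3804%.
Required equity contribution = 7.53% − 2.3804% = 5.1496%  ⇒  Re = 8.5245%.
CAPM: 8.5245% = 1.3% + β × 4.97%  ⇒  β = 1.4536.

1.45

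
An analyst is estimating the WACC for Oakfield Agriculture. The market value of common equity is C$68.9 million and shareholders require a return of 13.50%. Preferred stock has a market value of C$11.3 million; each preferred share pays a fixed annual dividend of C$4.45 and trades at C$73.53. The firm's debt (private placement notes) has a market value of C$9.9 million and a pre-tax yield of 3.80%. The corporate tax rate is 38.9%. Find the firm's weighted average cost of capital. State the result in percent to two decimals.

11.34%

Cost of preferred: Rp = 4.45 / 73.53 = 6.0520%.
Total capital V = 68.9 + 11.3 + 9.9 = 90.1.
Equity: weight = 68.9/90.1 = 0.7647; cost = 13.5%.
Preferred: weight = 11.3/90.1 = 0.1254; cost = 6.052%.
Private placement notes: weight = 9.9/90.1 = 0.1099; after-tax cost = 3.8% × (1 − 38.9%) = 2.3218%.
WACC = 0.7647 × 13.5000% + 0.1254 × 6.0520% + 0.1099 × 2.3218% = 11.3377%.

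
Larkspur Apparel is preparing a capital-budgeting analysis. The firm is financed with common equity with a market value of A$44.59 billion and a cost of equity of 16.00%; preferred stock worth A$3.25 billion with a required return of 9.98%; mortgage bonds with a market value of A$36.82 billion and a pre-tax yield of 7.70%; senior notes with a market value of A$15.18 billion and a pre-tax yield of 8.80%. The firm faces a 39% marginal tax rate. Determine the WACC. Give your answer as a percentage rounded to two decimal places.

Total capital V = 44.59 + 3.25 + 36.82 + 15.18 = 99.84.
Equity: weight = 44.59/99.84 = 0.4466; cost = 16%.
Preferred: weight = 3.25/99.84 = 0.0326; cost = 9.98%.
Mortgage bonds: weight = 36.82/99.84 = 0.3688; after-tax cost = 7.7% × (1 − 39%) = 4.6970%.
Senior notes: weight = 15.18/99.84 = 0.1520; after-tax cost = 8.8% × (1 − 39%) = 5.3680%.
WACC = 0.4466 × 16.0000% + 0.0326 × 9.9800% + 0.3688 × 4.6970% + 0.1520 × 5.3680% = 10.0191%.

10.02%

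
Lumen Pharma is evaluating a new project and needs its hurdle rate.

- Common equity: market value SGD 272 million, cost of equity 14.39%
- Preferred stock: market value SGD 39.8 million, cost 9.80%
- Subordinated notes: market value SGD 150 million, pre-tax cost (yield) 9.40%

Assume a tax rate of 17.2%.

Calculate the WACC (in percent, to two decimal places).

Total capital V = 272 + 39.8 + 150 = 461.8.
Equity: weight = 272/461.8 = 0.5890; cost = 14.39%.
Preferred: weight = 39.8/461.8 = 0.0862; cost = 9.8%.
Subordinated notes: weight = 150/461.8 = 0.3248; after-tax cost = 9.4% × (1 − 17.2%) = 7.7832%.
WACC = 0.5890 × 14.3900% + 0.0862 × 9.8000% + 0.3248 × 7.7832% = 11.8484%.

11.85%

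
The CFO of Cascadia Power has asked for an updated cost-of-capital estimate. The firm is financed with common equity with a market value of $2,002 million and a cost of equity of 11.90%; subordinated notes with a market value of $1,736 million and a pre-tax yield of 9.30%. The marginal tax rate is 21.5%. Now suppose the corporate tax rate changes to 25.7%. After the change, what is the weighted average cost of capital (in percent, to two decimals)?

9.58%

After the change:
Total capital V = 2002 + 1736 = 3738.
Equity: weight = 2002/3738 = 0.5356; cost = 11.9%.
Subordinated notes: weight = 1736/3738 = 0.4644; after-tax cost = 9.3% × (1 − 25.7%) = 6.9099%.
WACC = 0.5356 × 11.9000% + 0.4644 × 6.9099% = 9.5825%.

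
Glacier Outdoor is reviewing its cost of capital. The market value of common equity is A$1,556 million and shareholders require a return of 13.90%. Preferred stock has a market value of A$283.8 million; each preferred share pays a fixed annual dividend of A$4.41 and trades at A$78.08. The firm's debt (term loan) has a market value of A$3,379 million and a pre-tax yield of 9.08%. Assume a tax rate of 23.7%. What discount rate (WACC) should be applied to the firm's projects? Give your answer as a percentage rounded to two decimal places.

Cost of preferred: Rp = 4.41 / 78.08 = 5.6481%.
Total capital V = 1556 + 283.8 + 3379 = 5218.8.
Equity: weight = 1556/5218.8 = 0.2982; cost = 13.9%.
Preferred: weight = 283.8/5218.8 = 0.0544; cost = 5.6481%.
Term loan: weight = 3379/5218.8 = 0.6475; after-tax cost = 9.08% × (1 − 23.7%) = 6.9280%.
WACC = 0.2982 × 13.9000% + 0.0544 × 5.6481% + 0.6475 × 6.9280% = 8.9371%.

8.94%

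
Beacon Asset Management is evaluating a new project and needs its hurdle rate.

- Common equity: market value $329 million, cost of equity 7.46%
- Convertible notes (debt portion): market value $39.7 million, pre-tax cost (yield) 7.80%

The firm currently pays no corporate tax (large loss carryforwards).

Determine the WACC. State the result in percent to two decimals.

Total capital V = 329 + 39.7 = 368.7.
Equity: weight = 329/368.7 = 0.8923; cost = 7.46%.
Convertible notes (debt portion): weight = 39.7/368.7 = 0.1077; after-tax cost = 7.8% × (1 − 0%) = 7.8000%.
WACC = 0.8923 × 7.4600% + 0.1077 × 7.8000% = 7.4966%.

7.50%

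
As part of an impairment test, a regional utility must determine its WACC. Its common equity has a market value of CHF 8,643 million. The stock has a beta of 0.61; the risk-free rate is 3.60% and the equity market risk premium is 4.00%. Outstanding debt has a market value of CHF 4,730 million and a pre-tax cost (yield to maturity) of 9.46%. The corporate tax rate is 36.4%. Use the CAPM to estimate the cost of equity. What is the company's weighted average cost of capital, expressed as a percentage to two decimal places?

6.03%

Cost of equity via CAPM: Re = 3.6% + 0.61 × 4.0% = 6.0400%.
Total capital V = 8643 + 4730 = 13373.
Equity: weight = 8643/13373 = 0.6463; cost = 6.04%.
Debt: weight = 4730/13373 = 0.3537; after-tax cost = 9.46% × (1 − 36.4%) = 6.0166%.
WACC = 0.6463 × 6.0400% + 0.3537 × 6.0166% = 6.0317%.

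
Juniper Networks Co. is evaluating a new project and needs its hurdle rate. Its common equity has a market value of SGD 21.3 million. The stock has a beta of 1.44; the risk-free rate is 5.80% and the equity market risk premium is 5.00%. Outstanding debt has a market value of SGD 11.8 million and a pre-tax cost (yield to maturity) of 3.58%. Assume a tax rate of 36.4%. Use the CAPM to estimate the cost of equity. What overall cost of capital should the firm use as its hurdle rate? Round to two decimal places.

9.18%

Cost of equity via CAPM: Re = 5.8% + 1.44 × 5.0% = 13.0000%.
Total capital V = 21.3 + 11.8 = 33.1.
Equity: weight = 21.3/33.1 = 0.6435; cost = 13%.
Debt: weight = 11.8/33.1 = 0.3565; after-tax cost = 3.58% × (1 − 36.4%) = 2.2769%.
WACC = 0.6435 × 13.0000% + 0.3565 × 2.2769% = 9.1773%.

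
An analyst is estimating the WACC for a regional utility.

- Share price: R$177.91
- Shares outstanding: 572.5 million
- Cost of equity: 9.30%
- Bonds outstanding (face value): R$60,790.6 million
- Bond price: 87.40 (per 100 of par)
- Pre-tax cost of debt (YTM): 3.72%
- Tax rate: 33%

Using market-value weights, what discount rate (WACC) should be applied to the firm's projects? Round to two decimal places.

Market value of equity E = 177.91 × 572.5m = 101853.475m. Market value of debt D = 60790.6m × 87.4/100 = 53130.9844m.
Total capital V = 101853.475 + 53130.9844 = 154984.4594.
Equity: weight = 101853.475/154984.4594 = 0.6572; cost = 9.3%.
Bonds outstanding: weight = 53130.9844/154984.4594 = 0.3428; after-tax cost = 3.72% × (1 − 33%) = 2.4924%.
WACC = 0.6572 × 9.3000% + 0.3428 × 2.4924% = 6.9663%.

6.97%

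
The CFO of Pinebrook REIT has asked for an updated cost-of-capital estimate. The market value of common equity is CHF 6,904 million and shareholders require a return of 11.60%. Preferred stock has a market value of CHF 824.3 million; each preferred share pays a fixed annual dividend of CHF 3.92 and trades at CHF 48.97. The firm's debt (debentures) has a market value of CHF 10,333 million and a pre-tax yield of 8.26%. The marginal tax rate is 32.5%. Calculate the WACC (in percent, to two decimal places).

7.99%

Cost of preferred: Rp = 3.92 / 48.97 = 8.0049%.
Total capital V = 6904 + 824.3 + 10333 = 18061.3.
Equity: weight = 6904/18061.3 = 0.3823; cost = 11.6%.
Preferred: weight = 824.3/18061.3 = 0.0456; cost = 8.0049%.
Debentures: weight = 10333/18061.3 = 0.5721; after-tax cost = 8.26% × (1 − 32.5%) = 5.5755%.
WACC = 0.3823 × 11.6000% + 0.0456 × 8.0049% + 0.5721 × 5.5755% = 7.9893%.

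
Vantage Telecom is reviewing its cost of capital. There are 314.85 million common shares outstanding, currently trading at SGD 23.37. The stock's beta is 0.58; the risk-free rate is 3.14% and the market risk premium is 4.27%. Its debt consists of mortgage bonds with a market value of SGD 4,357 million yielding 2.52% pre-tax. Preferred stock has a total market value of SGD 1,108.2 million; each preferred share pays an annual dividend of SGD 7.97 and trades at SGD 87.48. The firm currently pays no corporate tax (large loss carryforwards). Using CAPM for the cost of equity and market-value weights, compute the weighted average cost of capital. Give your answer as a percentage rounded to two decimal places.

4.87%

Cost of equity via CAPM: Re = 3.14% + 0.58 × 4.27% = 5.6166%.
Cost of preferred: Rp = 7.97 / 87.48 = 9.1107%.
Market value of equity E = 23.37 × 314.85m = 7358.0445m.
Total capital V = 7358.0445 + 1108.2 + 4357 = 12823.2445.
Equity: weight = 7358.0445/12823.2445 = 0.5738; cost = 5.6166%.
Preferred: weight = 1108.2/12823.2445 = 0.0864; cost = 9.1107%.
Mortgage bonds: weight = 4357/12823.2445 = 0.3398; after-tax cost = 2.52% × (1 − 0%) = 2.5200%.
WACC = 0.5738 × 5.6166% + 0.0864 × 9.1107% + 0.3398 × 2.5200% = 4.8664%.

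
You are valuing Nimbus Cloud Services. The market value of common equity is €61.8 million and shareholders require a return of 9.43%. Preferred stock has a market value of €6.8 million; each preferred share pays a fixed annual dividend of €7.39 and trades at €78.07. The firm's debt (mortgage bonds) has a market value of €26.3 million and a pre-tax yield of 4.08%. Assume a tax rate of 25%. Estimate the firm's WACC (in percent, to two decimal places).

Cost of preferred: Rp = 7.39 / 78.07 = 9.4659%.
Total capital V = 61.8 + 6.8 + 26.3 = 94.9.
Equity: weight = 61.8/94.9 = 0.6512; cost = 9.43%.
Preferred: weight = 6.8/94.9 = 0.0717; cost = 9.4659%.
Mortgage bonds: weight = 26.3/94.9 = 0.2771; after-tax cost = 4.08% × (1 − 25%) = 3.0600%.
WACC = 0.6512 × 9.4300% + 0.0717 × 9.4659% + 0.2771 × 3.0600% = 7.6672%.

7.67%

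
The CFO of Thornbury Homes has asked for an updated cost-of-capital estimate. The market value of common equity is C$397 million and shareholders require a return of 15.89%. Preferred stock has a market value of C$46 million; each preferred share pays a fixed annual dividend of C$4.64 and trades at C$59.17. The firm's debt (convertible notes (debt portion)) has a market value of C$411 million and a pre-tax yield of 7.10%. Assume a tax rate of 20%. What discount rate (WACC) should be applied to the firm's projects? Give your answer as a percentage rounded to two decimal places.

Cost of preferred: Rp = 4.64 / 59.17 = 7.8418%.
Total capital V = 397 + 46 + 411 = 854.
Equity: weight = 397/854 = 0.4649; cost = 15.89%.
Preferred: weight = 46/854 = 0.0539; cost = 7.8418%.
Convertible notes (debt portion): weight = 411/854 = 0.4813; after-tax cost = 7.1% × (1 − 20%) = 5.6800%.
WACC = 0.4649 × 15.8900% + 0.0539 × 7.8418% + 0.4813 × 5.6800% = 10.5428%.

10.54%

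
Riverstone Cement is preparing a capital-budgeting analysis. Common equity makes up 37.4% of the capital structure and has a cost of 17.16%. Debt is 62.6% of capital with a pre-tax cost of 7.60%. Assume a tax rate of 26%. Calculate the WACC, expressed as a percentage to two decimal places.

9.94%

After-tax cost of debt = 7.6% × (1 − 26%) = 5.6240%.
WACC = 0.374 × 17.1600% + 0.626 × 5.6240% = 9.9385%.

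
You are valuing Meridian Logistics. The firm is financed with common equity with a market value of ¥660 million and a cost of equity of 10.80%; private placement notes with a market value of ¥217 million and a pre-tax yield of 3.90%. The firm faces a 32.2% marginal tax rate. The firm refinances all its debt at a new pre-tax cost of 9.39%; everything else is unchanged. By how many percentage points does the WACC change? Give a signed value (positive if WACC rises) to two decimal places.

+0.92 pp

Current WACC:
Total capital V = 660 + 217 = 877.
Equity: weight = 660/877 = 0.7526; cost = 10.8%.
Private placement notes: weight = 217/877 = 0.2474; after-tax cost = 3.9% × (1 − 32.2%) = 2.6442%.
WACC = 0.7526 × 10.8000% + 0.2474 × 2.6442% = 8.7820%.
After the change:
Total capital V = 660 + 217 = 877.
Equity: weight = 660/877 = 0.7526; cost = 10.8%.
Private placement notes: weight = 217/877 = 0.2474; after-tax cost = 9.39% × (1 − 32.2%) = 6.3664%.
WACC = 0.7526 × 10.8000% + 0.2474 × 6.3664% = 9.7030%.
Change in WACC = 9.7030% − 8.7820% = 0.9210 pp.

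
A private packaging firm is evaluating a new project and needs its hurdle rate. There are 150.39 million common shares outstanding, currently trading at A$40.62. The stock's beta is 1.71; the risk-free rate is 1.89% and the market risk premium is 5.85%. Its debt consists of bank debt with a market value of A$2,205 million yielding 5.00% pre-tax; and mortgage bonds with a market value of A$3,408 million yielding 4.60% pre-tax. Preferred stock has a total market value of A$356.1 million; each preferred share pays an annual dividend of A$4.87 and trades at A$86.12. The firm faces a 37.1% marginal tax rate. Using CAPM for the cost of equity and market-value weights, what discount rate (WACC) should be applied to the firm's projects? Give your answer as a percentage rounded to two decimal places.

7.57%

Cost of equity via CAPM: Re = 1.89% + 1.71 × 5.85% = 11.8935%.
Cost of preferred: Rp = 4.87 / 86.12 = 5.6549%.
Market value of equity E = 40.62 × 150.39m = 6108.8418m.
Total capital V = 6108.8418 + 356.1 + 2205 + 3408 = 12077.9418.
Equity: weight = 6108.8418/12077.9418 = 0.5058; cost = 11.8935%.
Preferred: weight = 356.1/12077.9418 = 0.0295; cost = 5.6549%.
Bank debt: weight = 2205/12077.9418 = 0.1826; after-tax cost = 5% × (1 − 37.1%) = 3.1450%.
Mortgage bonds: weight = 3408/12077.9418 = 0.2822; after-tax cost = 4.6% × (1 − 37.1%) = 2.8934%.
WACC = 0.5058 × 11.8935% + 0.0295 × 5.6549% + 0.1826 × 3.1450% + 0.2822 × 2.8934% = 7.5729%.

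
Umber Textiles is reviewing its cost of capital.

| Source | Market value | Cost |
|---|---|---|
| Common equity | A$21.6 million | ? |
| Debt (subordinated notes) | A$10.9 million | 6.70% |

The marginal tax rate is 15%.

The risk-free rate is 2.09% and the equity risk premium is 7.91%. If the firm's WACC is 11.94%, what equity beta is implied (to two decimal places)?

Total capital V = 21.6 + 10.9 = 32.5.
Equity weight = 21.6/32.5 = 0.6646.
Subordinated notes weight = 10.9/32.5 = 0.3354.
Debt contribution = 0.3354 × 6.7% × (1 − 15%) = 1.9100%.
Required equity contribution = 11.94% − 1.9100% = 10.0300%  ⇒  Re = 15.0914%.
CAPM: 15.0914% = 2.09% + β × 7.91%  ⇒  β = 1.6437.

1.64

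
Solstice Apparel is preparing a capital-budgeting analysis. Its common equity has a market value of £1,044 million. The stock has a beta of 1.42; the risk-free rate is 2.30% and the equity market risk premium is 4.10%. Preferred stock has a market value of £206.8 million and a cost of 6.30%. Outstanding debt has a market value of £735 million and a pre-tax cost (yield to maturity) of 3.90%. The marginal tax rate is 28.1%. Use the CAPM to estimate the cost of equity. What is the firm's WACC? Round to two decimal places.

Cost of equity via CAPM: Re = 2.3% + 1.42 × 4.1% = 8.1220%.
Total capital V = 1044 + 206.8 + 735 = 1985.8.
Equity: weight = 1044/1985.8 = 0.5257; cost = 8.122%.
Preferred: weight = 206.8/1985.8 = 0.1041; cost = 6.3%.
Debt: weight = 735/1985.8 = 0.3701; after-tax cost = 3.9% × (1 − 28.1%) = 2.8041%.
WACC = 0.5257 × 8.1220% + 0.1041 × 6.3000% + 0.3701 × 2.8041% = 5.9640%.

5.96%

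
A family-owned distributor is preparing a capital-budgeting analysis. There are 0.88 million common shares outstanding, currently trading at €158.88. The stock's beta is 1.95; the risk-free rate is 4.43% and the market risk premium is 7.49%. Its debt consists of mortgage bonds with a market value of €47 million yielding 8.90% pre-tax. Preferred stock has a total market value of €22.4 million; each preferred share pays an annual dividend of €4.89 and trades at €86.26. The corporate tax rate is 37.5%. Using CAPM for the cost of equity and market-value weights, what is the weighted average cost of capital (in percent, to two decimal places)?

Cost of equity via CAPM: Re = 4.43% + 1.95 × 7.49% = 19.0355%.
Cost of preferred: Rp = 4.89 / 86.26 = 5.6689%.
Market value of equity E = 158.88 × 0.88m = 139.8144m.
Total capital V = 139.8144 + 22.4 + 47 = 209.2144.
Equity: weight = 139.8144/209.2144 = 0.6683; cost = 19.0355%.
Preferred: weight = 22.4/209.2144 = 0.1071; cost = 5.6689%.
Mortgage bonds: weight = 47/209.2144 = 0.2246; after-tax cost = 8.9% × (1 − 37.5%) = 5.5625%.
WACC = 0.6683 × 19.0355% + 0.1071 × 5.6689% + 0.2246 × 5.5625% = 14.5777%.

14.58%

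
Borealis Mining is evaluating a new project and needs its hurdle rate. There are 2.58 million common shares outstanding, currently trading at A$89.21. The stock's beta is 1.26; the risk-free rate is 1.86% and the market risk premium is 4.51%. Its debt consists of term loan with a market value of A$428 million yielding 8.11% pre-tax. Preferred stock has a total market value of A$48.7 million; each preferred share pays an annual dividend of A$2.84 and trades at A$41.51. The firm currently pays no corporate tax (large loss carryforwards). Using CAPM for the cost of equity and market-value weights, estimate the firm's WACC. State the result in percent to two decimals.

Cost of equity via CAPM: Re = 1.86% + 1.26 × 4.51% = 7.5426%.
Cost of preferred: Rp = 2.84 / 41.51 = 6.8417%.
Market value of equity E = 89.21 × 2.58m = 230.1618m.
Total capital V = 230.1618 + 48.7 + 428 = 706.8618.
Equity: weight = 230.1618/706.8618 = 0.3256; cost = 7.5426%.
Preferred: weight = 48.7/706.8618 = 0.0689; cost = 6.8417%.
Term loan: weight = 428/706.8618 = 0.6055; after-tax cost = 8.11% × (1 − 0%) = 8.1100%.
WACC = 0.3256 × 7.5426% + 0.0689 × 6.8417% + 0.6055 × 8.1100% = 7.8379%.

7.84%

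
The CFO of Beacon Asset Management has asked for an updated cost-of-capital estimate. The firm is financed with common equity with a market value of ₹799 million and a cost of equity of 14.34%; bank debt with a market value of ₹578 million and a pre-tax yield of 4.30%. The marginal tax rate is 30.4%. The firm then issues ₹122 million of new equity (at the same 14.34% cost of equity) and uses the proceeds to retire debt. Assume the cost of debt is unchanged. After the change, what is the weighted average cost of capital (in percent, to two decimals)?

10.58%

After the change:
Total capital V = 921 + 456 = 1377.
Equity: weight = 921/1377 = 0.6688; cost = 14.34%.
Bank debt: weight = 456/1377 = 0.3312; after-tax cost = 4.3% × (1 − 30.4%) = 2.9928%.
WACC = 0.6688 × 14.3400% + 0.3312 × 2.9928% = 10.5823%.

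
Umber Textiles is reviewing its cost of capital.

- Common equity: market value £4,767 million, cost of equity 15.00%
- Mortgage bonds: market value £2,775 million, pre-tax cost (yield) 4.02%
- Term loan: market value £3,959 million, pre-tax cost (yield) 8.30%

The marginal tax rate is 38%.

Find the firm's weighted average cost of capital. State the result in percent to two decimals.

Total capital V = 4767 + 2775 + 3959 = 11501.
Equity: weight = 4767/11501 = 0.4145; cost = 15%.
Mortgage bonds: weight = 2775/11501 = 0.2413; after-tax cost = 4.02% × (1 − 38%) = 2.4924%.
Term loan: weight = 3959/11501 = 0.3442; after-tax cost = 8.3% × (1 − 38%) = 5.1460%.
WACC = 0.4145 × 15.0000% + 0.2413 × 2.4924% + 0.3442 × 5.1460% = 8.5901%.

8.59%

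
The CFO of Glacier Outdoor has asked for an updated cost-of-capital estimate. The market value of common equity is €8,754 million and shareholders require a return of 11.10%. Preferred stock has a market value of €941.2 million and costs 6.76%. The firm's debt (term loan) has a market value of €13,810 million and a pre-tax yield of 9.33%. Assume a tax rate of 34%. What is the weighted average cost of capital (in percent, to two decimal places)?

Total capital V = 8754 + 941.2 + 13810 = 23505.2.
Equity: weight = 8754/23505.2 = 0.3724; cost = 11.1%.
Preferred: weight = 941.2/23505.2 = 0.0400; cost = 6.76%.
Term loan: weight = 13810/23505.2 = 0.5875; after-tax cost = 9.33% × (1 − 34%) = 6.1578%.
WACC = 0.3724 × 11.1000% + 0.0400 × 6.7600% + 0.5875 × 6.1578% = 8.0225%.

8.02%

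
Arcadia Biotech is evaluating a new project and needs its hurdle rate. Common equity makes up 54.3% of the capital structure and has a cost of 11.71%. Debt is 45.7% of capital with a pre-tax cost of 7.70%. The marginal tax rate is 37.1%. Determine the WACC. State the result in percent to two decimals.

8.57%

After-tax cost of debt = 7.7% × (1 − 37.1%) = 4.8433%.
WACC = 0.543 × 11.7100% + 0.457 × 4.8433% = 8.5719%.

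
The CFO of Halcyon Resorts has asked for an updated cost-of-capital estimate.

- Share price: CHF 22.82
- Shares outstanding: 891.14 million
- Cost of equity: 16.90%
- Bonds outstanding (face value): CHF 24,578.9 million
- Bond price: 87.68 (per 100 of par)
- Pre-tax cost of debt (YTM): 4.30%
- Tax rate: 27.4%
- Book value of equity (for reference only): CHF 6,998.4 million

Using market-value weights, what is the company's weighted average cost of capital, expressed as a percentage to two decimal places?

9.81%

Market value of equity E = 22.82 × 891.14m = 20335.8148m. Market value of debt D = 24578.9m × 87.68/100 = 21550.77952m.
Total capital V = 20335.8148 + 21550.77952 = 41886.59432.
Equity: weight = 20335.8148/41886.59432 = 0.4855; cost = 16.9%.
Bonds outstanding: weight = 21550.77952/41886.59432 = 0.5145; after-tax cost = 4.3% × (1 − 27.4%) = 3.1218%.
WACC = 0.4855 × 16.9000% + 0.5145 × 3.1218% = 9.8111%.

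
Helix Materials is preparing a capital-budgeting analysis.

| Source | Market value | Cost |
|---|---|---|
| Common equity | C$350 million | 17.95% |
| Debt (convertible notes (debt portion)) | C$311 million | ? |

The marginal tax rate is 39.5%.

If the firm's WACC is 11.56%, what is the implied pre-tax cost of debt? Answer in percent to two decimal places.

Total capital V = 350 + 311 = 661.
Equity weight = 350/661 = 0.5295.
Convertible notes (debt portion) weight = 311/661 = 0.4705.
Equity contribution = 0.5295 × 17.95% = 9.5045%.
Remaining for debt = 11.56% − 9.5045% = 2.0555%.
Rd × (1 − 39.5%) × 0.4705 = 2.0555%  ⇒  Rd = 7.2210%.

7.22%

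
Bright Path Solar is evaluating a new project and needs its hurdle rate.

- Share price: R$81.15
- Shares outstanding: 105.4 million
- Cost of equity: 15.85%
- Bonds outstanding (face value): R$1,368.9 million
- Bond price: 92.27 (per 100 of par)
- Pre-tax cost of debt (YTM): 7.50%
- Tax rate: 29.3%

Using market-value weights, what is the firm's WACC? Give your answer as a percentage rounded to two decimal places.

14.49%

Market value of equity E = 81.15 × 105.4m = 8553.21m. Market value of debt D = 1368.9m × 92.27/100 = 1263.08403m.
Total capital V = 8553.21 + 1263.08403 = 9816.29403.
Equity: weight = 8553.21/9816.29403 = 0.8713; cost = 15.85%.
Bonds outstanding: weight = 1263.08403/9816.29403 = 0.1287; after-tax cost = 7.5% × (1 − 29.3%) = 5.3025%.
WACC = 0.8713 × 15.8500% + 0.1287 × 5.3025% = 14.4928%.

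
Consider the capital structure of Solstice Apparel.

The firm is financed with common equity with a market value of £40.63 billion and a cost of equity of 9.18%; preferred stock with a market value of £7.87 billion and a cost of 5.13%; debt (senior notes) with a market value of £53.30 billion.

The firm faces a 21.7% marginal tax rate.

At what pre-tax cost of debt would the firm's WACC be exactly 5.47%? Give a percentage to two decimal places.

3.44%

Total capital V = 40.63 + 7.87 + 53.3 = 101.8.
Equity weight = 40.63/101.8 = 0.3991.
Preferred weight = 7.87/101.8 = 0.0773.
Senior notes weight = 53.3/101.8 = 0.5236.
Equity contribution = 0.3991 × 9.18% = 3.6639%.
Preferred contribution = 0.0773 × 5.13% = 0.3966%.
Remaining for debt = 5.47% − 4.0605% = 1.4095%.
Rd × (1 − 21.7%) × 0.5236 = 1.4095%  ⇒  Rd = 3.4382%.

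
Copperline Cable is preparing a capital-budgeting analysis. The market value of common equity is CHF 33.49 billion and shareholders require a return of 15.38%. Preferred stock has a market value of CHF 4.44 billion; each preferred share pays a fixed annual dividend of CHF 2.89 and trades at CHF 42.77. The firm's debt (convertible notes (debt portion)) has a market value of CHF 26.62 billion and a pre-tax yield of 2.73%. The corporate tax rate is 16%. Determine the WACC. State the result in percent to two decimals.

9.39%

Cost of preferred: Rp = 2.89 / 42.77 = 6.7571%.
Total capital V = 33.49 + 4.44 + 26.62 = 64.55.
Equity: weight = 33.49/64.55 = 0.5188; cost = 15.38%.
Preferred: weight = 4.44/64.55 = 0.0688; cost = 6.7571%.
Convertible notes (debt portion): weight = 26.62/64.55 = 0.4124; after-tax cost = 2.73% × (1 − 16%) = 2.2932%.
WACC = 0.5188 × 15.3800% + 0.0688 × 6.7571% + 0.4124 × 2.2932% = 9.3900%.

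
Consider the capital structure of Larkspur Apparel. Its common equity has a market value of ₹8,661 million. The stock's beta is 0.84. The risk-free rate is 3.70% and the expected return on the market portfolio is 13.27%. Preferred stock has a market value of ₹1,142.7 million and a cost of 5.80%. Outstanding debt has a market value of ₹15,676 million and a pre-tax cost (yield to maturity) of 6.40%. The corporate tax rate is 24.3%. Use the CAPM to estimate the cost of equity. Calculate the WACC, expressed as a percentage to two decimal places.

7.23%

Market risk premium = 13.27% − 3.7% = 9.57%.
Cost of equity via CAPM: Re = 3.7% + 0.84 × 9.57% = 11.7388%.
Total capital V = 8661 + 1142.7 + 15676 = 25479.7.
Equity: weight = 8661/25479.7 = 0.3399; cost = 11.7388%.
Preferred: weight = 1142.7/25479.7 = 0.0448; cost = 5.8%.
Debt: weight = 15676/25479.7 = 0.6152; after-tax cost = 6.4% × (1 − 24.3%) = 4.8448%.
WACC = 0.3399 × 11.7388% + 0.0448 × 5.8000% + 0.6152 × 4.8448% = 7.2310%.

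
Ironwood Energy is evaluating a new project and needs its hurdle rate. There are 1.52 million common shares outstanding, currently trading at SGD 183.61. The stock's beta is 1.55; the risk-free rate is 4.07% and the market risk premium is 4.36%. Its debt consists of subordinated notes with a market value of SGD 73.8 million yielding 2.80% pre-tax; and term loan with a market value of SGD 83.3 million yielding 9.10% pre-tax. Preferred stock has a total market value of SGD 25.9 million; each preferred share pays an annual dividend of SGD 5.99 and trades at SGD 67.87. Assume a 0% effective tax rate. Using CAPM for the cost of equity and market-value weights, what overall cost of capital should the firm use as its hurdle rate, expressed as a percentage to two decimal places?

9.12%

Cost of equity via CAPM: Re = 4.07% + 1.55 × 4.36% = 10.8280%.
Cost of preferred: Rp = 5.99 / 67.87 = 8.8257%.
Market value of equity E = 183.61 × 1.52m = 279.0872m.
Total capital V = 279.0872 + 25.9 + 73.8 + 83.3 = 462.0872.
Equity: weight = 279.0872/462.0872 = 0.6040; cost = 10.828%.
Preferred: weight = 25.9/462.0872 = 0.0561; cost = 8.8257%.
Subordinated notes: weight = 73.8/462.0872 = 0.1597; after-tax cost = 2.8% × (1 − 0%) = 2.8000%.
Term loan: weight = 83.3/462.0872 = 0.1803; after-tax cost = 9.1% × (1 − 0%) = 9.1000%.
WACC = 0.6040 × 10.8280% + 0.0561 × 8.8257% + 0.1597 × 2.8000% + 0.1803 × 9.1000% = 9.1221%.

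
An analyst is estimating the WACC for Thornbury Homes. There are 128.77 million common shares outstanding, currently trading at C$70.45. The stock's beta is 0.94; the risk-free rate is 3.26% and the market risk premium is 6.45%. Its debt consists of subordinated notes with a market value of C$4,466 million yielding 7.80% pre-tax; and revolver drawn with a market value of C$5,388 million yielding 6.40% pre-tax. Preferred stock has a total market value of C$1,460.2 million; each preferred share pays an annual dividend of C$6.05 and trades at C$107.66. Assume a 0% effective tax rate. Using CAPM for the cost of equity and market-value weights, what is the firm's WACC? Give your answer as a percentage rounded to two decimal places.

7.95%

Cost of equity via CAPM: Re = 3.26% + 0.94 × 6.45% = 9.3230%.
Cost of preferred: Rp = 6.05 / 107.66 = 5.6195%.
Market value of equity E = 70.45 × 128.77m = 9071.8465m.
Total capital V = 9071.8465 + 1460.2 + 4466 + 5388 = 20386.0465.
Equity: weight = 9071.8465/20386.0465 = 0.4450; cost = 9.323%.
Preferred: weight = 1460.2/20386.0465 = 0.0716; cost = 5.6195%.
Subordinated notes: weight = 4466/20386.0465 = 0.2191; after-tax cost = 7.8% × (1 − 0%) = 7.8000%.
Revolver drawn: weight = 5388/20386.0465 = 0.2643; after-tax cost = 6.4% × (1 − 0%) = 6.4000%.
WACC = 0.4450 × 9.3230% + 0.0716 × 5.6195% + 0.2191 × 7.8000% + 0.2643 × 6.4000% = 7.9515%.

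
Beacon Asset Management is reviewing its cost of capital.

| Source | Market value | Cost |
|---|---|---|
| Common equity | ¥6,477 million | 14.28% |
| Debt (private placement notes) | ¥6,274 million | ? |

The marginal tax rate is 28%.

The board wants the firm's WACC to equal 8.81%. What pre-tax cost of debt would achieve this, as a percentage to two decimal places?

4.39%

Total capital V = 6477 + 6274 = 12751.
Equity weight = 6477/12751 = 0.5080.
Private placement notes weight = 6274/12751 = 0.4920.
Equity contribution = 0.5080 × 14.28% = 7.2537%.
Remaining for debt = 8.81% − 7.2537% = 1.5563%.
Rd × (1 − 28%) × 0.4920 = 1.5563%  ⇒  Rd = 4.3931%.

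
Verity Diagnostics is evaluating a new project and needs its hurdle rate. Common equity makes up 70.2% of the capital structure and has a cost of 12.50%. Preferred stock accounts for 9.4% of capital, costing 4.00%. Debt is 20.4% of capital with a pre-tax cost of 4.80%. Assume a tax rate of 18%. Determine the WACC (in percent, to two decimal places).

9.95%

After-tax cost of debt = 4.8% × (1 − 18%) = 3.9360%.
WACC = 0.702 × 12.5000% + 0.094 × 4.0000% + 0.204 × 3.9360% = 9.9539%.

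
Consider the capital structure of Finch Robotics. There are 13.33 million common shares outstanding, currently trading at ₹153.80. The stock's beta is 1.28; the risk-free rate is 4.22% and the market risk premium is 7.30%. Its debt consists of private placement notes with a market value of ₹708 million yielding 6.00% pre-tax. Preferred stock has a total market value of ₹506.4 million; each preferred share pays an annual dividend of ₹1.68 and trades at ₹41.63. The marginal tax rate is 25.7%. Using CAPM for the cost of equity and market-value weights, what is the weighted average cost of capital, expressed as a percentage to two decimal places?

10.11%

Cost of equity via CAPM: Re = 4.22% + 1.28 × 7.3% = 13.5640%.
Cost of preferred: Rp = 1.68 / 41.63 = 4.0356%.
Market value of equity E = 153.8 × 13.33m = 2050.154m.
Total capital V = 2050.154 + 506.4 + 708 = 3264.554.
Equity: weight = 2050.154/3264.554 = 0.6280; cost = 13.564%.
Preferred: weight = 506.4/3264.554 = 0.1551; cost = 4.0356%.
Private placement notes: weight = 708/3264.554 = 0.2169; after-tax cost = 6% × (1 − 25.7%) = 4.4580%.
WACC = 0.6280 × 13.5640% + 0.1551 × 4.0356% + 0.2169 × 4.4580% = 10.1111%.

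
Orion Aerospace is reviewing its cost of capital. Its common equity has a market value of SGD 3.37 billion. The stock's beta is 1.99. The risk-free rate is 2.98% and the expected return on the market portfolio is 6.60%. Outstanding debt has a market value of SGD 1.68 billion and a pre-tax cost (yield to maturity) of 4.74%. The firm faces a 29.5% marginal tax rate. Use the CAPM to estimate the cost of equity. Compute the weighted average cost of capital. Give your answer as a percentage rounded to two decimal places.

Market risk premium = 6.6% − 2.98% = 3.62%.
Cost of equity via CAPM: Re = 2.98% + 1.99 × 3.62% = 10.1838%.
Total capital V = 3.37 + 1.68 = 5.05.
Equity: weight = 3.37/5.05 = 0.6673; cost = 10.1838%.
Debt: weight = 1.68/5.05 = 0.3327; after-tax cost = 4.74% × (1 − 29.5%) = 3.3417%.
WACC = 0.6673 × 10.1838% + 0.3327 × 3.3417% = 7.9076%.

7.91%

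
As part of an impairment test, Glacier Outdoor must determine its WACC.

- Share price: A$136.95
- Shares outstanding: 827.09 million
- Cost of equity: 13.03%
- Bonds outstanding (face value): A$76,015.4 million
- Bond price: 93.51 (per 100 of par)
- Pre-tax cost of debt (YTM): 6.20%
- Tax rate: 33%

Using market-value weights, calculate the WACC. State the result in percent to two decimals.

9.61%

Market value of equity E = 136.95 × 827.09m = 113269.9755m. Market value of debt D = 76015.4m × 93.51/100 = 71082.00054m.
Total capital V = 113269.9755 + 71082.00054 = 184351.97604.
Equity: weight = 113269.9755/184351.97604 = 0.6144; cost = 13.03%.
Bonds outstanding: weight = 71082.00054/184351.97604 = 0.3856; after-tax cost = 6.2% × (1 − 33%) = 4.1540%.
WACC = 0.6144 × 13.0300% + 0.3856 × 4.1540% = 9.6076%.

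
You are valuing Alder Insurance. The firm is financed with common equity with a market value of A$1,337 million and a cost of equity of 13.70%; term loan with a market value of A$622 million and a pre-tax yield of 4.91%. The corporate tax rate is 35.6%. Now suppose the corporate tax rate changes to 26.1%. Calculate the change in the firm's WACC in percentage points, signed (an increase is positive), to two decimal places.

+0.15 pp

Current WACC:
Total capital V = 1337 + 622 = 1959.
Equity: weight = 1337/1959 = 0.6825; cost = 13.7%.
Term loan: weight = 622/1959 = 0.3175; after-tax cost = 4.91% × (1 − 35.6%) = 3.1620%.
WACC = 0.6825 × 13.7000% + 0.3175 × 3.1620% = 10.3541%.
After the change:
Total capital V = 1337 + 622 = 1959.
Equity: weight = 1337/1959 = 0.6825; cost = 13.7%.
Term loan: weight = 622/1959 = 0.3175; after-tax cost = 4.91% × (1 − 26.1%) = 3.6285%.
WACC = 0.6825 × 13.7000% + 0.3175 × 3.6285% = 10.5022%.
Change in WACC = 10.5022% − 10.3541% = 0.1481 pp.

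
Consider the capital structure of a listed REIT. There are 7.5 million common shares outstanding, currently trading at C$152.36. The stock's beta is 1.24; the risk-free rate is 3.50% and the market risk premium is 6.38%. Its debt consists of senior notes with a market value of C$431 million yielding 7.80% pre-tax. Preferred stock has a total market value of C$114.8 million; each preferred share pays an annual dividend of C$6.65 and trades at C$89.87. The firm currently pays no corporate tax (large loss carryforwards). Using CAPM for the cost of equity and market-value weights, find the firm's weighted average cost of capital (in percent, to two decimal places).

Cost of equity via CAPM: Re = 3.5% + 1.24 × 6.38% = 11.4112%.
Cost of preferred: Rp = 6.65 / 89.87 = 7.3996%.
Market value of equity E = 152.36 × 7.5m = 1142.7m.
Total capital V = 1142.7 + 114.8 + 431 = 1688.5.
Equity: weight = 1142.7/1688.5 = 0.6768; cost = 11.4112%.
Preferred: weight = 114.8/1688.5 = 0.0680; cost = 7.3996%.
Senior notes: weight = 431/1688.5 = 0.2553; after-tax cost = 7.8% × (1 − 0%) = 7.8000%.
WACC = 0.6768 × 11.4112% + 0.0680 × 7.3996% + 0.2553 × 7.8000% = 10.2167%.

10.22%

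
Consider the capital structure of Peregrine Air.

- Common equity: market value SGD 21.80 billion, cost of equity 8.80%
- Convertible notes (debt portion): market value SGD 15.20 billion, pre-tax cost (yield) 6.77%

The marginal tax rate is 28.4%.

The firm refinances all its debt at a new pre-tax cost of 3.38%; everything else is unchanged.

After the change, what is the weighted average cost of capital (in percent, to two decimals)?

6.18%

After the change:
Total capital V = 21.8 + 15.2 = 37.
Equity: weight = 21.8/37 = 0.5892; cost = 8.8%.
Convertible notes (debt portion): weight = 15.2/37 = 0.4108; after-tax cost = 3.38% × (1 − 28.4%) = 2.4201%.
WACC = 0.5892 × 8.8000% + 0.4108 × 2.4201% = 6.1791%.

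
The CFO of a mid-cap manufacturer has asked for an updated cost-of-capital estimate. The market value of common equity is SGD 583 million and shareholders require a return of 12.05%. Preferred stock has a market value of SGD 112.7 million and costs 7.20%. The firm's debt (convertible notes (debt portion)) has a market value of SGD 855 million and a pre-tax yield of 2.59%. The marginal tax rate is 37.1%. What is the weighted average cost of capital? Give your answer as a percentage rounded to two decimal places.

5.95%

Total capital V = 583 + 112.7 + 855 = 1550.7.
Equity: weight = 583/1550.7 = 0.3760; cost = 12.05%.
Preferred: weight = 112.7/1550.7 = 0.0727; cost = 7.2%.
Convertible notes (debt portion): weight = 855/1550.7 = 0.5514; after-tax cost = 2.59% × (1 − 37.1%) = 1.6291%.
WACC = 0.3760 × 12.0500% + 0.0727 × 7.2000% + 0.5514 × 1.6291% = 5.9518%.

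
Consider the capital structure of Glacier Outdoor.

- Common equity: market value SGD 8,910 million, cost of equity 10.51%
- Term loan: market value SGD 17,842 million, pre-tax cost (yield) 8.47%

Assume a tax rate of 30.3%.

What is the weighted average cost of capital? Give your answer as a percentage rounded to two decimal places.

Total capital V = 8910 + 17842 = 26752.
Equity: weight = 8910/26752 = 0.3331; cost = 10.51%.
Term loan: weight = 17842/26752 = 0.6669; after-tax cost = 8.47% × (1 − 30.3%) = 5.9036%.
WACC = 0.3331 × 10.5100% + 0.6669 × 5.9036% = 7.4378%.

7.44%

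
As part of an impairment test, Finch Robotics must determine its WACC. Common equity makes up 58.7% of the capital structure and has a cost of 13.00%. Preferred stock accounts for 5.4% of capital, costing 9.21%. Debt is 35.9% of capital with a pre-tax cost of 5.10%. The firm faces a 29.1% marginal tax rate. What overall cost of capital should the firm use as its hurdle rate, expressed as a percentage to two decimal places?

After-tax cost of debt = 5.1% × (1 − 29.1%) = 3.6159%.
WACC = 0.587 × 13.0000% + 0.054 × 9.2100% + 0.359 × 3.6159% = 9.4264%.

9.43%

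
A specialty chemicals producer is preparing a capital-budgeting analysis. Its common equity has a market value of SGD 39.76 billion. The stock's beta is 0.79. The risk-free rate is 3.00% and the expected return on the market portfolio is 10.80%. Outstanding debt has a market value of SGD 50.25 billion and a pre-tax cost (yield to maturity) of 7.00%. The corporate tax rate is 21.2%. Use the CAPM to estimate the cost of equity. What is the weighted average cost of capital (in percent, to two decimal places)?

7.13%

Market risk premium = 10.8% − 3.0% = 7.8%.
Cost of equity via CAPM: Re = 3.0% + 0.79 × 7.8% = 9.1620%.
Total capital V = 39.76 + 50.25 = 90.01.
Equity: weight = 39.76/90.01 = 0.4417; cost = 9.162%.
Debt: weight = 50.25/90.01 = 0.5583; after-tax cost = 7% × (1 − 21.2%) = 5.5160%.
WACC = 0.4417 × 9.1620% + 0.5583 × 5.5160% = 7.1265%.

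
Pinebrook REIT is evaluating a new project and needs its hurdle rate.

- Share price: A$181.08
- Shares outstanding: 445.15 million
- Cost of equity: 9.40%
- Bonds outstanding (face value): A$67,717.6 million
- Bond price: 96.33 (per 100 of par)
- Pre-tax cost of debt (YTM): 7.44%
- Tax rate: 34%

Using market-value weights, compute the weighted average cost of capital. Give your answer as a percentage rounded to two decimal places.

Market value of equity E = 181.08 × 445.15m = 80607.762m. Market value of debt D = 67717.6m × 96.33/100 = 65232.36408m.
Total capital V = 80607.762 + 65232.36408 = 145840.12608.
Equity: weight = 80607.762/145840.12608 = 0.5527; cost = 9.4%.
Bonds outstanding: weight = 65232.36408/145840.12608 = 0.4473; after-tax cost = 7.44% × (1 − 34%) = 4.9104%.
WACC = 0.5527 × 9.4000% + 0.4473 × 4.9104% = 7.3919%.

7.39%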